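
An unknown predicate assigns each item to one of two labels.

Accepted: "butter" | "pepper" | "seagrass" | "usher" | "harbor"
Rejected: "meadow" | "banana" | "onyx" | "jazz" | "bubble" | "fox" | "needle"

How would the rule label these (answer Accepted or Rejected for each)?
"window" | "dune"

One predicate separates the groups cleanly: contains 'r'.
"window" → no 'r' → Rejected.
"dune" → no 'r' → Rejected.

Rejected, Rejected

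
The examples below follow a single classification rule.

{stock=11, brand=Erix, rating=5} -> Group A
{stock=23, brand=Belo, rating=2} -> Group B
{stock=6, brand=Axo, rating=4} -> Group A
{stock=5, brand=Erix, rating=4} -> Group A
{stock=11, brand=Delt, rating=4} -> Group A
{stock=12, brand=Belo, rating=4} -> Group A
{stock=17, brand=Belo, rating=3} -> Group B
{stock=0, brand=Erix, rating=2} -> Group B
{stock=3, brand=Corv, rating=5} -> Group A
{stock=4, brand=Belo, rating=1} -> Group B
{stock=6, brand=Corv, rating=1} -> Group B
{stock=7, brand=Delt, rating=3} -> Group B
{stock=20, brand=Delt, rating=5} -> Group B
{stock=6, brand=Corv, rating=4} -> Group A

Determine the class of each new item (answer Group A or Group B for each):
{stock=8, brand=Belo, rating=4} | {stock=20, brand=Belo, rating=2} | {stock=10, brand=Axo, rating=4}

Group A, Group B, Group A

The pattern is that an item is 'Group A' exactly when: rating ≥ 4 AND stock ≤ 12.
{stock=8, brand=Belo, rating=4}: Group A (rating = 4, stock = 8).
{stock=20, brand=Belo, rating=2}: Group B (rating = 2, stock = 20).
{stock=10, brand=Axo, rating=4}: Group A (rating = 4, stock = 10).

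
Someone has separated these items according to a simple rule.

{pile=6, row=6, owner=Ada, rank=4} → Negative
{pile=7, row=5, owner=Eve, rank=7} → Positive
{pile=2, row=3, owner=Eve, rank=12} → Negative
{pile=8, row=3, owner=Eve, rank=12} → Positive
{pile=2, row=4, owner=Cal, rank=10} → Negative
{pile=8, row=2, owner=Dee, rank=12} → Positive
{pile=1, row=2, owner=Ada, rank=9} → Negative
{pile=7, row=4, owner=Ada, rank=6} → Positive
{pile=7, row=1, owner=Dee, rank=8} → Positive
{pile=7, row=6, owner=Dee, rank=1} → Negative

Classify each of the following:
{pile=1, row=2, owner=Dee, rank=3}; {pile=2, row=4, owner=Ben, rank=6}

A rule that fits every label: row ≤ 5 AND pile ≥ 6 — true of each 'Positive' example, false of each 'Negative' one.
{pile=1, row=2, owner=Dee, rank=3}: row = 2, pile = 1 — fails this test, so Negative.
{pile=2, row=4, owner=Ben, rank=6}: row = 4, pile = 2 — fails this test, so Negative.

Negative, Negative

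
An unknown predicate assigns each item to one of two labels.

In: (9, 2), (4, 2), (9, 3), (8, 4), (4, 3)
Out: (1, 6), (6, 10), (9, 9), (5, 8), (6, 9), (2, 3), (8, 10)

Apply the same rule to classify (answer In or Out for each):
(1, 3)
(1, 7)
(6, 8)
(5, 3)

Out, Out, Out, In

The classifier is using: first > second.
(1, 3): 1 < 3, doesn't match → Out. (1, 7): 1 < 7, doesn't match → Out. (6, 8): 6 < 8, doesn't match → Out. (5, 3): 5 > 3, qualifies → In.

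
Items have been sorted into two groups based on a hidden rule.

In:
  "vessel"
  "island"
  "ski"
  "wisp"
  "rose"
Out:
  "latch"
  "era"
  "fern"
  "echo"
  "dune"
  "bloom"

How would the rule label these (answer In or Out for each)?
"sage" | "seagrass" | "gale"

Looking at the examples, the only property every 'In' case has and every 'Out' case lacks is: contains 's'.
"sage": In (has 's'). "seagrass": In (has 's'). "gale": Out (no 's').

In, In, Out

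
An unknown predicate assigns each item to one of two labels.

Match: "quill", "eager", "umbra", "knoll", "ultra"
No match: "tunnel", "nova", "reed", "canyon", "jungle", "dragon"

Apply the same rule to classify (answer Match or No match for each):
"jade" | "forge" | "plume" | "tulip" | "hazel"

The distinguishing property — odd length — holds for all the 'Match' cases and none of the 'No match' cases.
"jade": No match (length 4). "forge": Match (length 5). "plume": Match (length 5). "tulip": Match (length 5). "hazel": Match (length 5).

No match, Match, Match, Match, Match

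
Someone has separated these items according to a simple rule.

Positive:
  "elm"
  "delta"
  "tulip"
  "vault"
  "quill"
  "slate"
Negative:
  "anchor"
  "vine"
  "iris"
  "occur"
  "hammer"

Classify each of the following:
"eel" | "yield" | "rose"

Positive, Positive, Negative

One predicate separates the groups cleanly: contains 'l'.
"eel" → has 'l' → Positive.
"yield" → has 'l' → Positive.
"rose" → no 'l' → Negative.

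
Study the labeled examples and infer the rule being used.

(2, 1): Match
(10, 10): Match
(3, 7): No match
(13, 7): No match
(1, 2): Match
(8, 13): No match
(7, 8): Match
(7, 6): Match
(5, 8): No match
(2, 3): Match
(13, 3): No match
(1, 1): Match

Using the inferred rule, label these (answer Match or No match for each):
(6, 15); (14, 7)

All 'Match' examples share one property — |first − second| ≤ 1 — and every 'No match' example lacks it.
No match: (6, 15), since |6−15| = 9.
No match: (14, 7), since |14−7| = 7.

No match, No match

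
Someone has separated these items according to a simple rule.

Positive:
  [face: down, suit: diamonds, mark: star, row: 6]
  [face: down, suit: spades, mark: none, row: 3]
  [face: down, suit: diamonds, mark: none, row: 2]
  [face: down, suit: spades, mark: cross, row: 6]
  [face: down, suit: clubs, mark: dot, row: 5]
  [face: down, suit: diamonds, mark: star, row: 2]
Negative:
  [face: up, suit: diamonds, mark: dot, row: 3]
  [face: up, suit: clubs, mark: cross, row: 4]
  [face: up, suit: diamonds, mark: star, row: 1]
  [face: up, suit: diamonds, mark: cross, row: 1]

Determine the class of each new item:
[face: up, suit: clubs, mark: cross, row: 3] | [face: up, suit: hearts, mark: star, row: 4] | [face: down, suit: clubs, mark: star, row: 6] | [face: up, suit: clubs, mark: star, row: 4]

Negative, Negative, Positive, Negative

One predicate separates the groups cleanly: face is down.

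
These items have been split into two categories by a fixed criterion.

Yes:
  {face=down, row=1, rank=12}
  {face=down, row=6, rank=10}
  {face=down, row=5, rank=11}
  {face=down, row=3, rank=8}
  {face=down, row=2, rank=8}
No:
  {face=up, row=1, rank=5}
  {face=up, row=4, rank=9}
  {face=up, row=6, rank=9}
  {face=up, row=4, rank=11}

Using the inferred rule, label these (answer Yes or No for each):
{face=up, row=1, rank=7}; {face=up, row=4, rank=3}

No, No

All 'Yes' examples share one property — face is down — and every 'No' example lacks it.
{face=up, row=1, rank=7}: No (face is up). {face=up, row=4, rank=3}: No (face is up).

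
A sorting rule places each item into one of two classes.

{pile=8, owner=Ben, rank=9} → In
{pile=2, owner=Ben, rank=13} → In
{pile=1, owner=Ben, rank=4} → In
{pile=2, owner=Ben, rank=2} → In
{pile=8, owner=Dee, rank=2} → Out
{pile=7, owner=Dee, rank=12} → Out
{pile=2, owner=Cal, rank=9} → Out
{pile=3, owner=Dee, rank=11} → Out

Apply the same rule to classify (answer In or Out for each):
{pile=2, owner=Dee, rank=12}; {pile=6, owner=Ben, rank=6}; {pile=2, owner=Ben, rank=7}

Out, In, In

The common property of the 'In' items is: owner is Ben. No 'Out' item has it.
{pile=2, owner=Dee, rank=12} → owner is Dee → Out. {pile=6, owner=Ben, rank=6} → owner is Ben → In. {pile=2, owner=Ben, rank=7} → owner is Ben → In.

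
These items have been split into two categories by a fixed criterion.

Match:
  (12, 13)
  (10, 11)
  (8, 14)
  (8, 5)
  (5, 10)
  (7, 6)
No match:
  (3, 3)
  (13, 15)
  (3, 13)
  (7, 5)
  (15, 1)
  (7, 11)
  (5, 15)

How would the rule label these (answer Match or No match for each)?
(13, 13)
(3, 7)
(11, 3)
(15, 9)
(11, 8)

No match, No match, No match, No match, Match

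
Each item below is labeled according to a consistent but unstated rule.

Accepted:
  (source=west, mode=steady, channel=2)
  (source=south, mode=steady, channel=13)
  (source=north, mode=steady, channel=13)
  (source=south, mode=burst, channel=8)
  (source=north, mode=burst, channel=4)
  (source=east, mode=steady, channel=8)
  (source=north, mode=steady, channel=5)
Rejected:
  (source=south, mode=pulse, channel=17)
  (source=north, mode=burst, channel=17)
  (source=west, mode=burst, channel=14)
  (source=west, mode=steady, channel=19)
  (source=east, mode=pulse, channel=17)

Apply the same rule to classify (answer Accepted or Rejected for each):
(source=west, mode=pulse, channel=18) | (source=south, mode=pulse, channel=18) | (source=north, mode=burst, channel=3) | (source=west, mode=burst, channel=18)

Every 'Accepted' example satisfies: channel ≤ 13. None of the 'Rejected' examples do.
(source=west, mode=pulse, channel=18): channel = 18, does not satisfy this → Rejected. (source=south, mode=pulse, channel=18): channel = 18, does not satisfy this → Rejected. (source=north, mode=burst, channel=3): channel = 3, checks out → Accepted. (source=west, mode=burst, channel=18): channel = 18, does not satisfy this → Rejected.

Rejected, Rejected, Accepted, Rejected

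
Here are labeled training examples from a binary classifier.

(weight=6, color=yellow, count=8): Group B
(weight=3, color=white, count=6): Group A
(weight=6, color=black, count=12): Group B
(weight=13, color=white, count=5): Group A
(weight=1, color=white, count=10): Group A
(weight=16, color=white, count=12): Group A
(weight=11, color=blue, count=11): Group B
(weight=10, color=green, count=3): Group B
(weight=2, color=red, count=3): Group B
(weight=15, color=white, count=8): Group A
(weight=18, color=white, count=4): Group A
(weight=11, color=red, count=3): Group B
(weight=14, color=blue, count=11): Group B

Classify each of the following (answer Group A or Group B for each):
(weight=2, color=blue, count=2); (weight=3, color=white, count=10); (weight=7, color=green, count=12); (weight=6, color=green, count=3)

The classifier is using: color is white.
(weight=2, color=blue, count=2) — color is blue, hence Group B. (weight=3, color=white, count=10) — color is white, hence Group A. (weight=7, color=green, count=12) — color is green, hence Group B. (weight=6, color=green, count=3) — color is green, hence Group B.

Group B, Group A, Group B, Group B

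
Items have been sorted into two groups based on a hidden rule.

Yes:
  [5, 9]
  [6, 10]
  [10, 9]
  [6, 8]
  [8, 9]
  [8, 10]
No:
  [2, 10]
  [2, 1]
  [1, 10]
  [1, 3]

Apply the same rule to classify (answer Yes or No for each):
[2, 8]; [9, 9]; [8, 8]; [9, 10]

No, Yes, Yes, Yes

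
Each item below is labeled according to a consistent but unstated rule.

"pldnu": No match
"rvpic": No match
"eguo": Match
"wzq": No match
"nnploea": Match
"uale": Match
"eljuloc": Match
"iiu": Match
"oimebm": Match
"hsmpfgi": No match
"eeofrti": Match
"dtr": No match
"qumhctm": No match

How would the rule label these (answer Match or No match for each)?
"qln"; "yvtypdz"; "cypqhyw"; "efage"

No match, No match, No match, Match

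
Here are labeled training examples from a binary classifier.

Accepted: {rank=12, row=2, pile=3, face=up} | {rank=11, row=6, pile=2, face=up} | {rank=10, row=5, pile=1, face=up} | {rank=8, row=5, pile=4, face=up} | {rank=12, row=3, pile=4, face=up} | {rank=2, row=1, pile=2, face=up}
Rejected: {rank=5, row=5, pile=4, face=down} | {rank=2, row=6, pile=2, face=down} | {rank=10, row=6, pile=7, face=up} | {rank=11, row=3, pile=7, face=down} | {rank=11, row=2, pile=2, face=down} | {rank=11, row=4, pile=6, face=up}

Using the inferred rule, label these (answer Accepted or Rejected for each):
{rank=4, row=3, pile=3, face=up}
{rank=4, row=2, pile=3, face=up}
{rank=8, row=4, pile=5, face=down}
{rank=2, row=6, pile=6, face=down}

All 'Accepted' examples share one property — face is up AND pile ≤ 4 — and every 'Rejected' example lacks it.
{rank=4, row=3, pile=3, face=up}: face is up, pile = 3, satisfies this → Accepted. {rank=4, row=2, pile=3, face=up}: face is up, pile = 3, satisfies this → Accepted. {rank=8, row=4, pile=5, face=down}: face is down, pile = 5, doesn't match → Rejected. {rank=2, row=6, pile=6, face=down}: face is down, pile = 6, doesn't match → Rejected.

Accepted, Accepted, Rejected, Rejected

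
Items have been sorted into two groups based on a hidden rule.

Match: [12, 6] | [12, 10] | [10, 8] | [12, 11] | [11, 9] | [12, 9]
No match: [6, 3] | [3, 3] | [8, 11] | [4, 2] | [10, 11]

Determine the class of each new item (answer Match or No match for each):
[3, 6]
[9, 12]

The rule appears to be: first > second AND sum ≥ 18.
[3, 6] — 3 < 6, 3+6 = 9, hence No match. [9, 12] — 9 < 12, 9+12 = 21, hence No match.

No match, No match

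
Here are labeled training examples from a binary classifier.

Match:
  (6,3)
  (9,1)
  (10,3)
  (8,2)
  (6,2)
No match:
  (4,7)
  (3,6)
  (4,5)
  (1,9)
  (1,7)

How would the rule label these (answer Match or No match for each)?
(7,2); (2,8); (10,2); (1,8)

The classifier is using: first > second.
(7,2): 7 > 2, checks out → Match.
(2,8): 2 < 8, doesn't qualify → No match.
(10,2): 10 > 2, checks out → Match.
(1,8): 1 < 8, doesn't qualify → No match.

Match, No match, Match, No match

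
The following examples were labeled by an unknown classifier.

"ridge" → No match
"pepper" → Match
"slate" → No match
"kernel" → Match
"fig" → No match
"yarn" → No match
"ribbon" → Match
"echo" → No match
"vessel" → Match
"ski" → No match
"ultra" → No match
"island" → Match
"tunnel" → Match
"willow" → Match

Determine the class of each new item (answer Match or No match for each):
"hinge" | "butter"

No match, Match

One predicate separates the groups cleanly: length 6.
"hinge": No match (length 5).
"butter": Match (length 6).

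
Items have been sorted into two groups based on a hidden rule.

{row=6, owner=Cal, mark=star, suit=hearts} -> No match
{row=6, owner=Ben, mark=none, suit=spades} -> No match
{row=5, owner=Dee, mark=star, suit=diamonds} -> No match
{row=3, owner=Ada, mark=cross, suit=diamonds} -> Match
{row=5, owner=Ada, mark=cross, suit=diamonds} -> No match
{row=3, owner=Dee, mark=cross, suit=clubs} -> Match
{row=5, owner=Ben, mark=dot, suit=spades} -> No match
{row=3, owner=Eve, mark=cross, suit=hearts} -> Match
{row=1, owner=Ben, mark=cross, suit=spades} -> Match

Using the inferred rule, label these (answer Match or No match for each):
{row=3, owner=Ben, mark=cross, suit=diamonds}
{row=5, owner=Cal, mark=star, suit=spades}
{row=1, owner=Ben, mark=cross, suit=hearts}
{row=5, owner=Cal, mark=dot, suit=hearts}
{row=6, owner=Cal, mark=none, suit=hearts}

Match, No match, Match, No match, No match

The common property of the 'Match' items is: row ≤ 3. No 'No match' item has it.
{row=3, owner=Ben, mark=cross, suit=diamonds}: row = 3 — has this property, so Match. {row=5, owner=Cal, mark=star, suit=spades}: row = 5 — fails the rule, so No match. {row=1, owner=Ben, mark=cross, suit=hearts}: row = 1 — has this property, so Match. {row=5, owner=Cal, mark=dot, suit=hearts}: row = 5 — fails the rule, so No match. {row=6, owner=Cal, mark=none, suit=hearts}: row = 6 — fails the rule, so No match.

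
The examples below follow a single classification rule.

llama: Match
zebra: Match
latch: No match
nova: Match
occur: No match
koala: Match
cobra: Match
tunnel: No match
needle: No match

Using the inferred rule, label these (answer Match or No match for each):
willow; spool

The rule appears to be: ends with 'a'.
willow: No match (ends with 'w'). spool: No match (ends with 'l').

No match, No match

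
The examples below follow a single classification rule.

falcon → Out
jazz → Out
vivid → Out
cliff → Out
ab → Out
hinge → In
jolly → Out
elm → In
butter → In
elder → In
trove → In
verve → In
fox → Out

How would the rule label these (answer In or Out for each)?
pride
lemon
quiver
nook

In, In, In, Out

Looking at the examples, the only property every 'In' case has and every 'Out' case lacks is: contains 'e'.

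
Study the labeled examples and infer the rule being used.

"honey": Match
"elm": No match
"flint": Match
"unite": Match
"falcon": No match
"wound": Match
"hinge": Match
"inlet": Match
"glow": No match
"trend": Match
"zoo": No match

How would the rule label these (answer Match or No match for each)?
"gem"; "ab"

No match, No match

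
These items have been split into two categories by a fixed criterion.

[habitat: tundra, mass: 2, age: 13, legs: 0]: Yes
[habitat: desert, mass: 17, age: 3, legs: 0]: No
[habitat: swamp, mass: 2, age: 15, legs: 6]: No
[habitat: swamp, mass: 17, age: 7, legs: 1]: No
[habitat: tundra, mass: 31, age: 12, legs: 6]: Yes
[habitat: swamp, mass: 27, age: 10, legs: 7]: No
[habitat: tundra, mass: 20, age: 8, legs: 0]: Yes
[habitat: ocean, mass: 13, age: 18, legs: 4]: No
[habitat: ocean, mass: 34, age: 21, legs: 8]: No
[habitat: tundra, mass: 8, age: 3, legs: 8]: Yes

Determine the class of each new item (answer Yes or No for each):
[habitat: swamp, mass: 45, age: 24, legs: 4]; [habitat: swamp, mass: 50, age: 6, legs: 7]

No, No

The distinguishing property — habitat is tundra — holds for all the 'Yes' cases and none of the 'No' cases.
[habitat: swamp, mass: 45, age: 24, legs: 4]: No (habitat is swamp).
[habitat: swamp, mass: 50, age: 6, legs: 7]: No (habitat is swamp).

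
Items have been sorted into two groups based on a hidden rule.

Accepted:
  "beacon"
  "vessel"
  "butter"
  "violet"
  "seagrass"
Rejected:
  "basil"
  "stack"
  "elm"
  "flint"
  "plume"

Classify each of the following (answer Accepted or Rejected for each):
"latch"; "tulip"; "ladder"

Rejected, Rejected, Accepted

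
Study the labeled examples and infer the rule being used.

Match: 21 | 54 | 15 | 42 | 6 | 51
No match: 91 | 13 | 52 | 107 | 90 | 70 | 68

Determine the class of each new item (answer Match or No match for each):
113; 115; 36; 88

All 'Match' examples share one property — multiple of 3 AND at most 54 — and every 'No match' example lacks it.
113 — 113 = 3·37 + 2, 113 > 54, hence No match.
115 — 115 = 3·38 + 1, 115 > 54, hence No match.
36 — 36 = 3·12, 36 ≤ 54, hence Match.
88 — 88 = 3·29 + 1, 88 > 54, hence No match.

No match, No match, Match, No match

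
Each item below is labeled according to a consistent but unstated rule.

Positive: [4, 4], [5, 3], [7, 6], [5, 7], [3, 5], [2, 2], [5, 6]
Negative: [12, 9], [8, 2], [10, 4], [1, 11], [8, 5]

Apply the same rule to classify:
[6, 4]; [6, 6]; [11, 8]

The pattern is that an item is 'Positive' exactly when: max ≤ 7.
[6, 4] — max 6, hence Positive. [6, 6] — max 6, hence Positive. [11, 8] — max 11, hence Negative.

Positive, Positive, Negative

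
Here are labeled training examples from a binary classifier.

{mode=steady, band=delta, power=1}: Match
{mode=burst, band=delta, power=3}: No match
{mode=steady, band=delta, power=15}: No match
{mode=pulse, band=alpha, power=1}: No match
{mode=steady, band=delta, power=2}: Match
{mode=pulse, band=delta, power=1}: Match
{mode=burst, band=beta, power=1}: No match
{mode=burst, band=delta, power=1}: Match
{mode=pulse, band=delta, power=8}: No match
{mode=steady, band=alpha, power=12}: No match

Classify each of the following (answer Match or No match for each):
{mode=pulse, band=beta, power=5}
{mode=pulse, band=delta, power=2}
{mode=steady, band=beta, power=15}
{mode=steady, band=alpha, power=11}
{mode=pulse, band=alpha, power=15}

Every 'Match' example satisfies: band is delta AND power ≤ 2. None of the 'No match' examples do.
{mode=pulse, band=beta, power=5} — band is beta, power = 5, hence No match. {mode=pulse, band=delta, power=2} — band is delta, power = 2, hence Match. {mode=steady, band=beta, power=15} — band is beta, power = 15, hence No match. {mode=steady, band=alpha, power=11} — band is alpha, power = 11, hence No match. {mode=pulse, band=alpha, power=15} — band is alpha, power = 15, hence No match.

No match, Match, No match, No match, No match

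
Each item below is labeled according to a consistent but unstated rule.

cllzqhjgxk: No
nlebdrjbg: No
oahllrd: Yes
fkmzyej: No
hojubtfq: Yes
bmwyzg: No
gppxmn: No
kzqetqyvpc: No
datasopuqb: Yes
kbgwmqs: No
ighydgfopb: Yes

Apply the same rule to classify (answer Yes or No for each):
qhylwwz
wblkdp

No, No

The pattern is that an item is 'Yes' exactly when: contains 'o'.
qhylwwz: no 'o' — fails the rule, so No. wblkdp: no 'o' — fails the rule, so No.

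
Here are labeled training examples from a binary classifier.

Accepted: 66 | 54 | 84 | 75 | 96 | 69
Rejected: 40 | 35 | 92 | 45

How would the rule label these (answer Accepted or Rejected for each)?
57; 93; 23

Accepted, Accepted, Rejected

'Accepted' ⟺ multiple of 3 AND at least 54.
57: 57 = 3·19, 57 ≥ 54 — passes, so Accepted.
93: 93 = 3·31, 93 ≥ 54 — passes, so Accepted.
23: 23 = 3·7 + 2, 23 < 54 — doesn't match, so Rejected.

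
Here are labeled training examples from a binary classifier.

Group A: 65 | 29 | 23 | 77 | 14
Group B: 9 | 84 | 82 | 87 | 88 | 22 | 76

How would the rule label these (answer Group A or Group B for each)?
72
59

Checking candidate rules against both groups, what survives is: ≡ 2 (mod 3).
72 — 72 mod 3 = 0, hence Group B.
59 — 59 mod 3 = 2, hence Group A.

Group B, Group A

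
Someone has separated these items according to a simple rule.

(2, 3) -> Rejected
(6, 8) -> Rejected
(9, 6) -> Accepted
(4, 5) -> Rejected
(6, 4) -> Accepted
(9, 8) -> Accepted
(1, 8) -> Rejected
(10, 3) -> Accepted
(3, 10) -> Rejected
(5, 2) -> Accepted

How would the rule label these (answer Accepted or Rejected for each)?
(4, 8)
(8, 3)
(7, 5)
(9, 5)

Rejected, Accepted, Accepted, Accepted

The distinguishing property — first > second — holds for all the 'Accepted' cases and none of the 'Rejected' cases.
(4, 8): 4 < 8 — fails this test, so Rejected. (8, 3): 8 > 3 — has this property, so Accepted. (7, 5): 7 > 5 — has this property, so Accepted. (9, 5): 9 > 5 — has this property, so Accepted.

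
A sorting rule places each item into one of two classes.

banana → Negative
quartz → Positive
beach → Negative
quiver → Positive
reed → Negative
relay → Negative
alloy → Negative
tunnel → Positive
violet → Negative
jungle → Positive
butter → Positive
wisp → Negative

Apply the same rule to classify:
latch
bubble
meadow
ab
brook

Negative, Positive, Negative, Negative, Negative

Looking at the examples, the only property every 'Positive' case has and every 'Negative' case lacks is: contains 'u'.
latch — no 'u', hence Negative. bubble — has 'u', hence Positive. meadow — no 'u', hence Negative. ab — no 'u', hence Negative. brook — no 'u', hence Negative.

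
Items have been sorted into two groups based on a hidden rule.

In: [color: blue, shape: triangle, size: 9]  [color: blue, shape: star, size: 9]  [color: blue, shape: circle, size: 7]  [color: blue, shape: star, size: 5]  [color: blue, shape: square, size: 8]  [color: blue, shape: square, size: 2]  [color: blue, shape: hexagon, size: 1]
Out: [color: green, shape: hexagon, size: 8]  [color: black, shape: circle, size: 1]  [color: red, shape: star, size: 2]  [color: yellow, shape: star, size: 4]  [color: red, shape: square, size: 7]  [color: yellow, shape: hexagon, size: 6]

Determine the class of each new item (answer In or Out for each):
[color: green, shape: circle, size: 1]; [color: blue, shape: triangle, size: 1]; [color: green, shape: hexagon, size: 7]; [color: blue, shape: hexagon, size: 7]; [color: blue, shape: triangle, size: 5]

Out, In, Out, In, In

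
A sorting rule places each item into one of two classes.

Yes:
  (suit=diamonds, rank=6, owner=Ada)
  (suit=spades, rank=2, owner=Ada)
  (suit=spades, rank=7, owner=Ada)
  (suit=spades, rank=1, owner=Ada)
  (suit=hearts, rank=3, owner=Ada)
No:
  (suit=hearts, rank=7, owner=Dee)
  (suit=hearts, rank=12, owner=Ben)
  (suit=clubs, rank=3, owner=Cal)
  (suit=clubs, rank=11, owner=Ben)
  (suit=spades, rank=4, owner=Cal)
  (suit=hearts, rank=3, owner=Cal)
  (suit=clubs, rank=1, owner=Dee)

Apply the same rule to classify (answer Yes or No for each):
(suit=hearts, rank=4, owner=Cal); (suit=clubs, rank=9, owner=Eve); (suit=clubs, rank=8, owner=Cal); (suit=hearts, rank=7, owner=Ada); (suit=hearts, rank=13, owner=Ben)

No, No, No, Yes, No

The common property of the 'Yes' items is: owner is Ada. No 'No' item has it.
(suit=hearts, rank=4, owner=Cal) → owner is Cal → No. (suit=clubs, rank=9, owner=Eve) → owner is Eve → No. (suit=clubs, rank=8, owner=Cal) → owner is Cal → No. (suit=hearts, rank=7, owner=Ada) → owner is Ada → Yes. (suit=hearts, rank=13, owner=Ben) → owner is Ben → No.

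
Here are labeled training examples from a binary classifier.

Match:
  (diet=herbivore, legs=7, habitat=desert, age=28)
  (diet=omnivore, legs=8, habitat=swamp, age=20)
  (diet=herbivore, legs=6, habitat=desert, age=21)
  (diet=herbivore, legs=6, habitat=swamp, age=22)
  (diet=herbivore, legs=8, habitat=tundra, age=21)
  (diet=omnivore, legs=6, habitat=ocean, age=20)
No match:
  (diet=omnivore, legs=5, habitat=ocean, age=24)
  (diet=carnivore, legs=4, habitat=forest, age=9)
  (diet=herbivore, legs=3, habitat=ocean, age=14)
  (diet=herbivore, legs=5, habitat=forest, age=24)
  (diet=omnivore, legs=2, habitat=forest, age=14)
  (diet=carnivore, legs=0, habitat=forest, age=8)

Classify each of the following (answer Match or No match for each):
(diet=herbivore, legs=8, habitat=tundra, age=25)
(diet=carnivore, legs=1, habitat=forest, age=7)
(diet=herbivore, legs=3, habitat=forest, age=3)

The classifier is using: legs ≥ 6.
(diet=herbivore, legs=8, habitat=tundra, age=25): legs = 8 — checks out, so Match. (diet=carnivore, legs=1, habitat=forest, age=7): legs = 1 — fails this test, so No match. (diet=herbivore, legs=3, habitat=forest, age=3): legs = 3 — fails this test, so No match.

Match, No match, No match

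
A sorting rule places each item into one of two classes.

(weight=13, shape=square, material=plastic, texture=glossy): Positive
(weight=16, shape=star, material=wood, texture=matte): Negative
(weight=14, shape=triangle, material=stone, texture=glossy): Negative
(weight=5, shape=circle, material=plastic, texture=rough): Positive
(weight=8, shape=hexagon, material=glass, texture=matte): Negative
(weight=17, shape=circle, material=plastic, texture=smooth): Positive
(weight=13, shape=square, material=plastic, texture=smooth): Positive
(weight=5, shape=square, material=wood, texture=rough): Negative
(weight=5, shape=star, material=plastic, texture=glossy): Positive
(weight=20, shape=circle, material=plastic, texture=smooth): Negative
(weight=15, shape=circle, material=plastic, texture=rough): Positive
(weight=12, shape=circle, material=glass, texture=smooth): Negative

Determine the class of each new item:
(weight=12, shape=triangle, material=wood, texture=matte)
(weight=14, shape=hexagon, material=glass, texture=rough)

The distinguishing property — material is plastic AND weight ≤ 17 — holds for all the 'Positive' cases and none of the 'Negative' cases.

Negative, Negative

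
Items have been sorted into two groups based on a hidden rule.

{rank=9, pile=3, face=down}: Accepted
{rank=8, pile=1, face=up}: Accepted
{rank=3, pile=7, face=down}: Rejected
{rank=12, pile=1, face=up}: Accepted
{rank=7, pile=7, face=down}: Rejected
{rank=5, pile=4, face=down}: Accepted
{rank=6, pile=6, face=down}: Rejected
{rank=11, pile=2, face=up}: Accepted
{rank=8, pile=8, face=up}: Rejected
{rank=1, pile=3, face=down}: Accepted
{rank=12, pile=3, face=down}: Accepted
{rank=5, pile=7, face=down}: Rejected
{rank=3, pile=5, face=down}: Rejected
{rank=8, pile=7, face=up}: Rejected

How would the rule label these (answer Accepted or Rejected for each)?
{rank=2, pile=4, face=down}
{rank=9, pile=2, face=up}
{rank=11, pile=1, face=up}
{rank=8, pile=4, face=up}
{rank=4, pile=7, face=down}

Rule: pile ≤ 4. This holds for each 'Accepted' example and fails for each 'Rejected' one.
{rank=2, pile=4, face=down}: pile = 4 — checks out, so Accepted. {rank=9, pile=2, face=up}: pile = 2 — checks out, so Accepted. {rank=11, pile=1, face=up}: pile = 1 — checks out, so Accepted. {rank=8, pile=4, face=up}: pile = 4 — checks out, so Accepted. {rank=4, pile=7, face=down}: pile = 7 — does not satisfy this, so Rejected.

Accepted, Accepted, Accepted, Accepted, Rejected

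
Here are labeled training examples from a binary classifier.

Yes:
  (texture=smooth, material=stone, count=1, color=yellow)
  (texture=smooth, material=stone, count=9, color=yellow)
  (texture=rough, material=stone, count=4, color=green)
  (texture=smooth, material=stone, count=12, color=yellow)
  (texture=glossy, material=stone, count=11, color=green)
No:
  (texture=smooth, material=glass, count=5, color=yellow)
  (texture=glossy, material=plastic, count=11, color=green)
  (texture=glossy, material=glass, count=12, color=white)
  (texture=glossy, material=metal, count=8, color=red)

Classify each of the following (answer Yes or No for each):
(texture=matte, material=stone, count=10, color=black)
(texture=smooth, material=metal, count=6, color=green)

Yes, No

The classifier is using: material is stone.
(texture=matte, material=stone, count=10, color=black): material is stone — qualifies, so Yes. (texture=smooth, material=metal, count=6, color=green): material is metal — doesn't qualify, so No.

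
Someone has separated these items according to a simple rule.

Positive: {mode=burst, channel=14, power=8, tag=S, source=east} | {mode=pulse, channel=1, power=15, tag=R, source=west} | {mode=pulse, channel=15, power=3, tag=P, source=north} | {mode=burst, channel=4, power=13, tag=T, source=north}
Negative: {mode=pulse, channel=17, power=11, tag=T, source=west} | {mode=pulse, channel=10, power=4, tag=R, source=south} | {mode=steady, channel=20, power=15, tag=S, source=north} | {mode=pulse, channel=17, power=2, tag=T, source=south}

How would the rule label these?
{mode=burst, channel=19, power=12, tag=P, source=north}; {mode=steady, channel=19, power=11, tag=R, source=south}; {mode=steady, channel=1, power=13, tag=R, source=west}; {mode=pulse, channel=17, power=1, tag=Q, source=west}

Negative, Negative, Positive, Negative

The common property of the 'Positive' items is: channel ≤ 15 AND power ≠ 4. No 'Negative' item has it.
{mode=burst, channel=19, power=12, tag=P, source=north} → channel = 19, power = 12 → Negative. {mode=steady, channel=19, power=11, tag=R, source=south} → channel = 19, power = 11 → Negative. {mode=steady, channel=1, power=13, tag=R, source=west} → channel = 1, power = 13 → Positive. {mode=pulse, channel=17, power=1, tag=Q, source=west} → channel = 17, power = 1 → Negative.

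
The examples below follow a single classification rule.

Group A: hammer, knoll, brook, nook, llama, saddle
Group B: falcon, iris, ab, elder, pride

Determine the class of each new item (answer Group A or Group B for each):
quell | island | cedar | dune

Group A, Group B, Group B, Group B

A rule that fits every label: has a double letter — true of each 'Group A' example, false of each 'Group B' one.
quell — 'll' doubled, hence Group A. island — no doubled letter, hence Group B. cedar — no doubled letter, hence Group B. dune — no doubled letter, hence Group B.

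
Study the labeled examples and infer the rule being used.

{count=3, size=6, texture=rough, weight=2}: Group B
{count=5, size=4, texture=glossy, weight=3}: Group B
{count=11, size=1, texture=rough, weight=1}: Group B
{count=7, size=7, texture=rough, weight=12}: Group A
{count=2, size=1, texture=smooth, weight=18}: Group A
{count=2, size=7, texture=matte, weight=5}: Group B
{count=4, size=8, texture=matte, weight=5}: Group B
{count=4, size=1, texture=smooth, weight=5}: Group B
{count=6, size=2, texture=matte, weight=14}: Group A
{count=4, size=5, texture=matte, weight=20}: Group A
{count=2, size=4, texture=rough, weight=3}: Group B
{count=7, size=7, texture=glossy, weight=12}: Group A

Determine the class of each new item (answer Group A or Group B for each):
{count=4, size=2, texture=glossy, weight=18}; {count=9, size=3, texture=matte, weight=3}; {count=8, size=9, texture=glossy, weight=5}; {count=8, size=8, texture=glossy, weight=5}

The rule appears to be: weight ≥ 12.
{count=4, size=2, texture=glossy, weight=18}: weight = 18 — checks out, so Group A.
{count=9, size=3, texture=matte, weight=3}: weight = 3 — doesn't qualify, so Group B.
{count=8, size=9, texture=glossy, weight=5}: weight = 5 — doesn't qualify, so Group B.
{count=8, size=8, texture=glossy, weight=5}: weight = 5 — doesn't qualify, so Group B.

Group A, Group B, Group B, Group B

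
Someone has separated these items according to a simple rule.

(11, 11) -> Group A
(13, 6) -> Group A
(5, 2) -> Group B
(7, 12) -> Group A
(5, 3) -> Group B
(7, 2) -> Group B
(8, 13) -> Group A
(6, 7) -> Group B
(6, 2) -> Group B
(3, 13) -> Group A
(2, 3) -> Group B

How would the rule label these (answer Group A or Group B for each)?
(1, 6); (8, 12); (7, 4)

Group B, Group A, Group B

The rule appears to be: sum ≥ 16.
Group B: (1, 6), since 1+6 = 7.
Group A: (8, 12), since 8+12 = 20.
Group B: (7, 4), since 7+4 = 11.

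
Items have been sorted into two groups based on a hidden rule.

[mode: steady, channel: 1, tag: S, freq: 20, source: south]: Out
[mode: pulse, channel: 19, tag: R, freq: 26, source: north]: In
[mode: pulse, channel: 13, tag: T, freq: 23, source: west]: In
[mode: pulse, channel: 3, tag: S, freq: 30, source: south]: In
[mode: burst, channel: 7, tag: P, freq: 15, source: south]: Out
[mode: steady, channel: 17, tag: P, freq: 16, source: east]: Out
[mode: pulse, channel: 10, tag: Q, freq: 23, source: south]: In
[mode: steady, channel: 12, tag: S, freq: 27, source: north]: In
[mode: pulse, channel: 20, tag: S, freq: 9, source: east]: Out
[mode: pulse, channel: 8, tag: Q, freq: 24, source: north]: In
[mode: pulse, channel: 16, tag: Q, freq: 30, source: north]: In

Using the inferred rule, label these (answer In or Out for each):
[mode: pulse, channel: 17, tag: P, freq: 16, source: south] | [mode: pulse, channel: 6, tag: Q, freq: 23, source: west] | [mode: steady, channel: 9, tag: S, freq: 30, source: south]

The pattern is that an item is 'In' exactly when: freq ≥ 23.
[mode: pulse, channel: 17, tag: P, freq: 16, source: south]: freq = 16, doesn't qualify → Out.
[mode: pulse, channel: 6, tag: Q, freq: 23, source: west]: freq = 23, matches → In.
[mode: steady, channel: 9, tag: S, freq: 30, source: south]: freq = 30, matches → In.

Out, In, In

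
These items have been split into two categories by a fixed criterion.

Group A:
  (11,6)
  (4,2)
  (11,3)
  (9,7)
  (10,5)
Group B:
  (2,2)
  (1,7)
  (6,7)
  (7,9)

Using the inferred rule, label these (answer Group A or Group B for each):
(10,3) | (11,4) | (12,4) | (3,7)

All 'Group A' examples share one property — first > second — and every 'Group B' example lacks it.

Group A, Group A, Group A, Group B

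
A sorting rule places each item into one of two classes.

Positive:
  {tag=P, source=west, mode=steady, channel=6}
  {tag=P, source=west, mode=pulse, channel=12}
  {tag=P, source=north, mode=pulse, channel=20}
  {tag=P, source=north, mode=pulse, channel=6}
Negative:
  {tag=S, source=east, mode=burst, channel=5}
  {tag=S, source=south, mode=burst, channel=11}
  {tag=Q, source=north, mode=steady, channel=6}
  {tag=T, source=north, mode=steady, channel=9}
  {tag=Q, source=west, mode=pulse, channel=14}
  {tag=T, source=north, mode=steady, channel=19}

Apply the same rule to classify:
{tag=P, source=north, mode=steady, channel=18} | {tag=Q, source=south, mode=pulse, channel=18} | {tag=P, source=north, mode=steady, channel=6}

All 'Positive' examples share one property — tag is P — and every 'Negative' example lacks it.

Positive, Negative, Positive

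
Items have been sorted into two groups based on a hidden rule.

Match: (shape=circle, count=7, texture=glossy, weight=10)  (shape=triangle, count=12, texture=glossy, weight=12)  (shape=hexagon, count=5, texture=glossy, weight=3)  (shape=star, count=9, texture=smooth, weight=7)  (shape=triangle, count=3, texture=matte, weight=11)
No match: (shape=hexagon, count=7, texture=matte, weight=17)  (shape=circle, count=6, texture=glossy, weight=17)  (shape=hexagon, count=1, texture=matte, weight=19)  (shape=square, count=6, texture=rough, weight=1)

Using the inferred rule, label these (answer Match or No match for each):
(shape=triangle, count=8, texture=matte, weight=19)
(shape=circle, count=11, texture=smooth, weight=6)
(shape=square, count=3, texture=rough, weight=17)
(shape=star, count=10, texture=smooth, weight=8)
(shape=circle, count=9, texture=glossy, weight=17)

No match, Match, No match, Match, No match

A rule that fits every label: weight ≥ 3 AND weight ≤ 12 — true of each 'Match' example, false of each 'No match' one.
No match: (shape=triangle, count=8, texture=matte, weight=19), since weight = 19.
Match: (shape=circle, count=11, texture=smooth, weight=6), since weight = 6.
No match: (shape=square, count=3, texture=rough, weight=17), since weight = 17.
Match: (shape=star, count=10, texture=smooth, weight=8), since weight = 8.
No match: (shape=circle, count=9, texture=glossy, weight=17), since weight = 17.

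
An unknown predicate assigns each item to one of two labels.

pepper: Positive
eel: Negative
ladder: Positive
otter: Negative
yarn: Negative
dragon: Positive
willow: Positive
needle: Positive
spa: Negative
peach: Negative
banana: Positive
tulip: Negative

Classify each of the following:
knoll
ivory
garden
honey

Every 'Positive' example satisfies: length 6. None of the 'Negative' examples do.
Negative: knoll, since length 5.
Negative: ivory, since length 5.
Positive: garden, since length 6.
Negative: honey, since length 5.

Negative, Negative, Positive, Negative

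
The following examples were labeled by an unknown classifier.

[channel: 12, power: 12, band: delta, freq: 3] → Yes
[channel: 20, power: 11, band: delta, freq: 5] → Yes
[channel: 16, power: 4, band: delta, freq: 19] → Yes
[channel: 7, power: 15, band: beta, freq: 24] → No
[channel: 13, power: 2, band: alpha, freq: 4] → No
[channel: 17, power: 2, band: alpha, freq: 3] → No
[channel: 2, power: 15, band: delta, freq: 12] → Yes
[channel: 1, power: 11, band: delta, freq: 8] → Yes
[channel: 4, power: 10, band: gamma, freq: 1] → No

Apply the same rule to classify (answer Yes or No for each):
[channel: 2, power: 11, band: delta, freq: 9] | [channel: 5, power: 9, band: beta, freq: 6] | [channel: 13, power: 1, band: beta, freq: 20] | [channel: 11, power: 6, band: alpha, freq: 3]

Yes, No, No, No

The classifier is using: band is delta.
[channel: 2, power: 11, band: delta, freq: 9]: band is delta — checks out, so Yes. [channel: 5, power: 9, band: beta, freq: 6]: band is beta — doesn't match, so No. [channel: 13, power: 1, band: beta, freq: 20]: band is beta — doesn't match, so No. [channel: 11, power: 6, band: alpha, freq: 3]: band is alpha — doesn't match, so No.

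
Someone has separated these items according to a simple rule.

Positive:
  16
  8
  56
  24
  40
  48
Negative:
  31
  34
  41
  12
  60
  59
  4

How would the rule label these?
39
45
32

The distinguishing property — multiple of 8 — holds for all the 'Positive' cases and none of the 'Negative' cases.
39 — 39 = 8·4 + 7, hence Negative. 45 — 45 = 8·5 + 5, hence Negative. 32 — 32 = 8·4, hence Positive.

Negative, Negative, Positive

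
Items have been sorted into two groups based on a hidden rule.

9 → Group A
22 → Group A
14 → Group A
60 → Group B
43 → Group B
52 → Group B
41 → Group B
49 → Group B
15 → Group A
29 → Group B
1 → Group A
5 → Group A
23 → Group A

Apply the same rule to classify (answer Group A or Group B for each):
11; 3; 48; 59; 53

Group A, Group A, Group B, Group B, Group B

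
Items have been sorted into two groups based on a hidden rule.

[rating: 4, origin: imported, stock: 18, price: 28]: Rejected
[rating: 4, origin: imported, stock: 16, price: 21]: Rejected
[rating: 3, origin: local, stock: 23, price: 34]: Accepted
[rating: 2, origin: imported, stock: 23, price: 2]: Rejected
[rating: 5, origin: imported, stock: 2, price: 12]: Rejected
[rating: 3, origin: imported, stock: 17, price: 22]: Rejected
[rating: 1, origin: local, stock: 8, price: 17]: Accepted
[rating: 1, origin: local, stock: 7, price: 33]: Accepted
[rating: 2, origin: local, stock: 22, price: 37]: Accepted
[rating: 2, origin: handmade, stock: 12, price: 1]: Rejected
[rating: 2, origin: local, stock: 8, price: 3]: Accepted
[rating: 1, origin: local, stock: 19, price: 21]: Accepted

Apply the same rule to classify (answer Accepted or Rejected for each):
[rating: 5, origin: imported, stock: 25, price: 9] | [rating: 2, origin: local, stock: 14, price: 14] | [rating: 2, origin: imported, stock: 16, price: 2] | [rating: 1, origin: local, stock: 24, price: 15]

Rejected, Accepted, Rejected, Accepted

Checking candidate rules against both groups, what survives is: origin is local.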